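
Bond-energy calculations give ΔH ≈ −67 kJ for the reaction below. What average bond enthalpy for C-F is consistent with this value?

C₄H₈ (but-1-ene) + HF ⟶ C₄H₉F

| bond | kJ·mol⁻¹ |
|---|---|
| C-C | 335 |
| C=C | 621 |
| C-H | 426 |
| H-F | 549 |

Let D be the C-F bond energy.
Σ(broken) = 2×335 + 8×426 + 1×621 + 1×549 = 5248
Σ(formed) = 3×335 + 1×D + 9×426 = 4839 + D
ΔH = Σ(broken) − Σ(formed) = (5248) − (4839 + D) = +409 − D
Setting this equal to −67 kJ gives D = 476 kJ/mol.

D(C-F) ≈ 476 kJ/mol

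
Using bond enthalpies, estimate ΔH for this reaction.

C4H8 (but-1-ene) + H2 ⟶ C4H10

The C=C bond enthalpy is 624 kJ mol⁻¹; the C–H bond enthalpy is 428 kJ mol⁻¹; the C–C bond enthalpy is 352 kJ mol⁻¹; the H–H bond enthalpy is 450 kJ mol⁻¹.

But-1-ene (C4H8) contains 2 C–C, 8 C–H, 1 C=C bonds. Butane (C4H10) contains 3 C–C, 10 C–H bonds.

Bonds broken (reactants):
  C–C: 2 × 352 = 704
  C–H: 8 × 428 = 3424
  C=C: 1 × 624 = 624
  H–H: 1 × 450 = 450
  Σ(broken) = 5202 kJ
Bonds formed (products):
  C–C: 3 × 352 = 1056
  C–H: 10 × 428 = 4280
  Σ(formed) = 5336 kJ
ΔH = Σ(broken) − Σ(formed) = 5202 − 5336 = −134 kJ

ΔH ≈ −134 kJ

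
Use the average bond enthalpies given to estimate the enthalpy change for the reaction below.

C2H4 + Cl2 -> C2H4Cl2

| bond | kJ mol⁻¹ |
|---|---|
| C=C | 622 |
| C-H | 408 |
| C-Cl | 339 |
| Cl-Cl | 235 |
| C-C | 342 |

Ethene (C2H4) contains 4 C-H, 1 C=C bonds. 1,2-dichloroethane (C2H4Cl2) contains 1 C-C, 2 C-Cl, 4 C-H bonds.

Bonds broken (reactants):
  C-H: 4 × 408 = 1632
  C=C: 1 × 622 = 622
  Cl-Cl: 1 × 235 = 235
  Σ(broken) = 2489 kJ
Bonds formed (products):
  C-C: 1 × 342 = 342
  C-Cl: 2 × 339 = 678
  C-H: 4 × 408 = 1632
  Σ(formed) = 2652 kJ
ΔH = Σ(broken) − Σ(formed) = 2489 − 2652 = −163 kJ

ΔH ≈ −163 kJ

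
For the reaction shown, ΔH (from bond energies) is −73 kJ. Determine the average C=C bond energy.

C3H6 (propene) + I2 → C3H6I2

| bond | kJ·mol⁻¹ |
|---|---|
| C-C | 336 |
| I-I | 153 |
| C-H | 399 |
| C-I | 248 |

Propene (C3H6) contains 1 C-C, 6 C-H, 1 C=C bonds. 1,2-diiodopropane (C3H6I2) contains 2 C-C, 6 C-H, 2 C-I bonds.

D(C=C) ≈ 606 kJ/mol

Let D be the C=C bond energy.
Σ(broken) = 1×336 + 6×399 + 1×D + 1×153 = 2883 + D
Σ(formed) = 2×336 + 6×399 + 2×248 = 3562
ΔH = Σ(broken) − Σ(formed) = (2883 + D) − (3562) = −679 + D
Setting this equal to −73 kJ gives D = 606 kJ/mol.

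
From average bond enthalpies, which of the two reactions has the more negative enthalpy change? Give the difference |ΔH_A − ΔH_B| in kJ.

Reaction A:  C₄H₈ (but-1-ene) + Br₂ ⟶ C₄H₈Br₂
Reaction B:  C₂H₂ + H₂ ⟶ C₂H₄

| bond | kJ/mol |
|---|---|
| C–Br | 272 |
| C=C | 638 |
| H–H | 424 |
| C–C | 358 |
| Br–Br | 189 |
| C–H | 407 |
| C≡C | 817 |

Reaction B, by 136 kJ

Reaction A:
  Bonds broken (reactants):
    Br–Br: 1 × 189 = 189
    C–C: 2 × 358 = 716
    C–H: 8 × 407 = 3256
    C=C: 1 × 638 = 638
    Σ(broken) = 4799 kJ
  Bonds formed (products):
    C–Br: 2 × 272 = 544
    C–C: 3 × 358 = 1074
    C–H: 8 × 407 = 3256
    Σ(formed) = 4874 kJ
  ΔH_A = 4799 − 4874 = −75 kJ
Reaction B:
  Bonds broken (reactants):
    C≡C: 1 × 817 = 817
    C–H: 2 × 407 = 814
    H–H: 1 × 424 = 424
    Σ(broken) = 2055 kJ
  Bonds formed (products):
    C–H: 4 × 407 = 1628
    C=C: 1 × 638 = 638
    Σ(formed) = 2266 kJ
  ΔH_B = 2055 − 2266 = −211 kJ
ΔH_A − ΔH_B = +136 kJ, so reaction B has the more negative ΔH; |ΔH_A − ΔH_B| = 136 kJ.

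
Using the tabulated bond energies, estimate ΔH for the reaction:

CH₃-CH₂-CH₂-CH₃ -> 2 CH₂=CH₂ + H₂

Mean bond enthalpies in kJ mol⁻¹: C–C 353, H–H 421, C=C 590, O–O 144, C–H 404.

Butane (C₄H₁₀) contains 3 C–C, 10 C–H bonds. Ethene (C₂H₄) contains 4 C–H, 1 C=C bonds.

ΔH ≈ +266 kJ

Bonds broken (reactants):
  C–C: 3 × 353 = 1059
  C–H: 10 × 404 = 4040
  Σ(broken) = 5099 kJ
Bonds formed (products):
  C–H: 8 × 404 = 3232
  C=C: 2 × 590 = 1180
  H–H: 1 × 421 = 421
  Σ(formed) = 4833 kJ
ΔH = Σ(broken) − Σ(formed) = 5099 − 4833 = +266 kJ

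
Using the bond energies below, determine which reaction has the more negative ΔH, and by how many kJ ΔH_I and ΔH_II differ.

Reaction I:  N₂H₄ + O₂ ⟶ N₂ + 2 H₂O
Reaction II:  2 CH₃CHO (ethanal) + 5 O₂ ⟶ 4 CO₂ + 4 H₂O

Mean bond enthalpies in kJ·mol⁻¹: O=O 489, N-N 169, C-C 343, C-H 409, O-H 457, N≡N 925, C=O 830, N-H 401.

Reaction II, by 1742 kJ

Reaction I:
  Bonds broken (reactants):
    N-H: 4 × 401 = 1604
    N-N: 1 × 169 = 169
    O=O: 1 × 489 = 489
    Σ(broken) = 2262 kJ
  Bonds formed (products):
    N≡N: 1 × 925 = 925
    O-H: 4 × 457 = 1828
    Σ(formed) = 2753 kJ
  ΔH_I = 2262 − 2753 = −491 kJ
Reaction II:
  Bonds broken (reactants):
    C-C: 2 × 343 = 686
    C-H: 8 × 409 = 3272
    C=O: 2 × 830 = 1660
    O=O: 5 × 489 = 2445
    Σ(broken) = 8063 kJ
  Bonds formed (products):
    C=O: 8 × 830 = 6640
    O-H: 8 × 457 = 3656
    Σ(formed) = 10296 kJ
  ΔH_II = 8063 − 10296 = −2233 kJ
ΔH_I − ΔH_II = +1742 kJ, so reaction II has the more negative ΔH; |ΔH_I − ΔH_II| = 1742 kJ.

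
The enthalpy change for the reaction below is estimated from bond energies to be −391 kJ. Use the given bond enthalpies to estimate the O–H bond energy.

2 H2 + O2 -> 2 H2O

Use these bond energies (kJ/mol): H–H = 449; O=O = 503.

Let D be the O–H bond energy.
Σ(broken) = 2×449 + 1×503 = 1401
Σ(formed) = 4×D = 4D
ΔH = Σ(broken) − Σ(formed) = (1401) − (4D) = +1401 − 4D
Setting this equal to −391 kJ gives 4D = 1792, so D = 448 kJ/mol.

D(O–H) ≈ 448 kJ/mol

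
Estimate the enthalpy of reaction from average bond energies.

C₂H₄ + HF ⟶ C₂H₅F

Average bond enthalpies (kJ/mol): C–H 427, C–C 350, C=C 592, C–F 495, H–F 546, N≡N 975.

Bonds broken (reactants):
  C–H: 4 × 427 = 1708
  C=C: 1 × 592 = 592
  H–F: 1 × 546 = 546
  Σ(broken) = 2846 kJ
Bonds formed (products):
  C–C: 1 × 350 = 350
  C–F: 1 × 495 = 495
  C–H: 5 × 427 = 2135
  Σ(formed) = 2980 kJ
ΔH = Σ(broken) − Σ(formed) = 2846 − 2980 = −134 kJ

ΔH ≈ −134 kJ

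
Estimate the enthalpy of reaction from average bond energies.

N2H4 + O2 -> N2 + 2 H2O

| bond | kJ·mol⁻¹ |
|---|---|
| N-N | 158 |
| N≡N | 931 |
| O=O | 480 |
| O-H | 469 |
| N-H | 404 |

Bonds broken (reactants):
  N-H: 4 × 404 = 1616
  N-N: 1 × 158 = 158
  O=O: 1 × 480 = 480
  Σ(broken) = 2254 kJ
Bonds formed (products):
  N≡N: 1 × 931 = 931
  O-H: 4 × 469 = 1876
  Σ(formed) = 2807 kJ
ΔH = Σ(broken) − Σ(formed) = 2254 − 2807 = −553 kJ

ΔH ≈ −553 kJ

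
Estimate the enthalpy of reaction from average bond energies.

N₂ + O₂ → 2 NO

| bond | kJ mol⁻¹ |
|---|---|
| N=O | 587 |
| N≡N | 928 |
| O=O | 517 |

ΔH ≈ +271 kJ

Bonds broken (reactants):
  N≡N: 1 × 928 = 928
  O=O: 1 × 517 = 517
  Σ(broken) = 1445 kJ
Bonds formed (products):
  N=O: 2 × 587 = 1174
  Σ(formed) = 1174 kJ
ΔH = Σ(broken) − Σ(formed) = 1445 − 1174 = +271 kJ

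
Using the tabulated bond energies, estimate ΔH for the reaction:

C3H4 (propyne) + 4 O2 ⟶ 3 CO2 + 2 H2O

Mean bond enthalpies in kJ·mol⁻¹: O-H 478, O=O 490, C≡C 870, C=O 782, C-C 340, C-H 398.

ΔH ≈ −1842 kJ

Bonds broken (reactants):
  C≡C: 1 × 870 = 870
  C-C: 1 × 340 = 340
  C-H: 4 × 398 = 1592
  O=O: 4 × 490 = 1960
  Σ(broken) = 4762 kJ
Bonds formed (products):
  C=O: 6 × 782 = 4692
  O-H: 4 × 478 = 1912
  Σ(formed) = 6604 kJ
ΔH = Σ(broken) − Σ(formed) = 4762 − 6604 = −1842 kJ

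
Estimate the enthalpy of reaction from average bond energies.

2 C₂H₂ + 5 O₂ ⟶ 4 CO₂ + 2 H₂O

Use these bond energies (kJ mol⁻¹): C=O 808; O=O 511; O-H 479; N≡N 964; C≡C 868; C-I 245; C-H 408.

Bonds broken (reactants):
  C≡C: 2 × 868 = 1736
  C-H: 4 × 408 = 1632
  O=O: 5 × 511 = 2555
  Σ(broken) = 5923 kJ
Bonds formed (products):
  C=O: 8 × 808 = 6464
  O-H: 4 × 479 = 1916
  Σ(formed) = 8380 kJ
ΔH = Σ(broken) − Σ(formed) = 5923 − 8380 = −2457 kJ

ΔH ≈ −2457 kJ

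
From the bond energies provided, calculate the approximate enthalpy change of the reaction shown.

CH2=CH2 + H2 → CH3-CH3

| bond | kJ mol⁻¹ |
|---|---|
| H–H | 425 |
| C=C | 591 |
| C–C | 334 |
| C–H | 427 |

ΔH ≈ −172 kJ

Bonds broken (reactants):
  C–H: 4 × 427 = 1708
  C=C: 1 × 591 = 591
  H–H: 1 × 425 = 425
  Σ(broken) = 2724 kJ
Bonds formed (products):
  C–C: 1 × 334 = 334
  C–H: 6 × 427 = 2562
  Σ(formed) = 2896 kJ
ΔH = Σ(broken) − Σ(formed) = 2724 − 2896 = −172 kJ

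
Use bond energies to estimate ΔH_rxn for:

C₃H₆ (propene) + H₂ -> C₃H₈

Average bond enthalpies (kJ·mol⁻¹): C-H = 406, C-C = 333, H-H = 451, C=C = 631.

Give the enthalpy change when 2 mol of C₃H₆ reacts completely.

ΔH = −126 kJ

Bonds broken (reactants):
  C-C: 1 × 333 = 333
  C-H: 6 × 406 = 2436
  C=C: 1 × 631 = 631
  H-H: 1 × 451 = 451
  Σ(broken) = 3851 kJ
Bonds formed (products):
  C-C: 2 × 333 = 666
  C-H: 8 × 406 = 3248
  Σ(formed) = 3914 kJ
ΔH = Σ(broken) − Σ(formed) = 3851 − 3914 = −63 kJ
For 2× the reaction as written: 2 × (−63) = −126 kJ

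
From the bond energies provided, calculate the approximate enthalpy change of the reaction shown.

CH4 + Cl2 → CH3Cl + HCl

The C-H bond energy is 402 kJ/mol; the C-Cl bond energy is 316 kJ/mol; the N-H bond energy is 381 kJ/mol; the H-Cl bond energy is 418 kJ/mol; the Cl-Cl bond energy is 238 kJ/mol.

ΔH ≈ −94 kJ

Bonds broken (reactants):
  C-H: 4 × 402 = 1608
  Cl-Cl: 1 × 238 = 238
  Σ(broken) = 1846 kJ
Bonds formed (products):
  C-Cl: 1 × 316 = 316
  C-H: 3 × 402 = 1206
  H-Cl: 1 × 418 = 418
  Σ(formed) = 1940 kJ
ΔH = Σ(broken) − Σ(formed) = 1846 − 1940 = −94 kJ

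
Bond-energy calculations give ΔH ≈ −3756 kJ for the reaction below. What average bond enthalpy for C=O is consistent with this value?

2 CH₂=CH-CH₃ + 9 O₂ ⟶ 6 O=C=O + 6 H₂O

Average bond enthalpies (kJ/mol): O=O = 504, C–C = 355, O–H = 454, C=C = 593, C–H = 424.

Let D be the C=O bond energy.
Σ(broken) = 2×355 + 12×424 + 2×593 + 9×504 = 11520
Σ(formed) = 12×D + 12×454 = 5448 + 12D
ΔH = Σ(broken) − Σ(formed) = (11520) − (5448 + 12D) = +6072 − 12D
Setting this equal to −3756 kJ gives 12D = 9828, so D = 819 kJ/mol.

D(C=O) ≈ 819 kJ/mol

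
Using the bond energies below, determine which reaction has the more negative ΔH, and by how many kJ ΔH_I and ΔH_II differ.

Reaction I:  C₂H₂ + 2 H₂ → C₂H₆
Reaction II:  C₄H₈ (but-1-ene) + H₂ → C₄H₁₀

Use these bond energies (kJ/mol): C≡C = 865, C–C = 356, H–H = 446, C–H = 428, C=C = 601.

Reaction I:
  Bonds broken (reactants):
    C≡C: 1 × 865 = 865
    C–H: 2 × 428 = 856
    H–H: 2 × 446 = 892
    Σ(broken) = 2613 kJ
  Bonds formed (products):
    C–C: 1 × 356 = 356
    C–H: 6 × 428 = 2568
    Σ(formed) = 2924 kJ
  ΔH_I = 2613 − 2924 = −311 kJ
Reaction II:
  Bonds broken (reactants):
    C–C: 2 × 356 = 712
    C–H: 8 × 428 = 3424
    C=C: 1 × 601 = 601
    H–H: 1 × 446 = 446
    Σ(broken) = 5183 kJ
  Bonds formed (products):
    C–C: 3 × 356 = 1068
    C–H: 10 × 428 = 4280
    Σ(formed) = 5348 kJ
  ΔH_II = 5183 − 5348 = −165 kJ
ΔH_I − ΔH_II = −146 kJ, so reaction I has the more negative ΔH; |ΔH_I − ΔH_II| = 146 kJ.

Reaction I, by 146 kJ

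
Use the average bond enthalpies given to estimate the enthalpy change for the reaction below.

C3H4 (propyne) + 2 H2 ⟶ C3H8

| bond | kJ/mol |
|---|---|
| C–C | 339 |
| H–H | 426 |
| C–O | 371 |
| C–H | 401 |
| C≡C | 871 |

ΔH ≈ −220 kJ

Bonds broken (reactants):
  C≡C: 1 × 871 = 871
  C–C: 1 × 339 = 339
  C–H: 4 × 401 = 1604
  H–H: 2 × 426 = 852
  Σ(broken) = 3666 kJ
Bonds formed (products):
  C–C: 2 × 339 = 678
  C–H: 8 × 401 = 3208
  Σ(formed) = 3886 kJ
ΔH = Σ(broken) − Σ(formed) = 3666 − 3886 = −220 kJ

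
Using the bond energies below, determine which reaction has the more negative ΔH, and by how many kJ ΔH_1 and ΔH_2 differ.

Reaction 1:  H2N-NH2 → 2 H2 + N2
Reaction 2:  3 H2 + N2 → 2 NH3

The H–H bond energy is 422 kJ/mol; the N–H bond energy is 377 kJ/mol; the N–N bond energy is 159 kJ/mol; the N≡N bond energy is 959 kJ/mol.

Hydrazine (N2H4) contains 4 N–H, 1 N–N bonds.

Reaction 1, by 99 kJ

Reaction 1:
  Bonds broken (reactants):
    N–H: 4 × 377 = 1508
    N–N: 1 × 159 = 159
    Σ(broken) = 1667 kJ
  Bonds formed (products):
    H–H: 2 × 422 = 844
    N≡N: 1 × 959 = 959
    Σ(formed) = 1803 kJ
  ΔH_1 = 1667 − 1803 = −136 kJ
Reaction 2:
  Bonds broken (reactants):
    H–H: 3 × 422 = 1266
    N≡N: 1 × 959 = 959
    Σ(broken) = 2225 kJ
  Bonds formed (products):
    N–H: 6 × 377 = 2262
    Σ(formed) = 2262 kJ
  ΔH_2 = 2225 − 2262 = −37 kJ
ΔH_1 − ΔH_2 = −99 kJ, so reaction 1 has the more negative ΔH; |ΔH_1 − ΔH_2| = 99 kJ.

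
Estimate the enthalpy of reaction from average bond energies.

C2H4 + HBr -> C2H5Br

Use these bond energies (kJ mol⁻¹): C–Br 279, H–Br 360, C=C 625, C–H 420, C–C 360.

ΔH ≈ −74 kJ

Bonds broken (reactants):
  C–H: 4 × 420 = 1680
  C=C: 1 × 625 = 625
  H–Br: 1 × 360 = 360
  Σ(broken) = 2665 kJ
Bonds formed (products):
  C–Br: 1 × 279 = 279
  C–C: 1 × 360 = 360
  C–H: 5 × 420 = 2100
  Σ(formed) = 2739 kJ
ΔH = Σ(broken) − Σ(formed) = 2665 − 2739 = −74 kJ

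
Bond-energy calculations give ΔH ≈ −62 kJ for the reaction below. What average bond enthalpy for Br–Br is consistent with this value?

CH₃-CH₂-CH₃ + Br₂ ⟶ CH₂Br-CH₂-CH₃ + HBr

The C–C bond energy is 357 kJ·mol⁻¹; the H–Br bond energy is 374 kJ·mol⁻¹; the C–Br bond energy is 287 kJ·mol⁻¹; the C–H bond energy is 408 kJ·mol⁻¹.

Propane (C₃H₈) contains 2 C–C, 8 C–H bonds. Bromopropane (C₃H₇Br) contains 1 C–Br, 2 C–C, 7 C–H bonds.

D(Br–Br) ≈ 191 kJ/mol

Let D be the Br–Br bond energy.
Σ(broken) = 1×D + 2×357 + 8×408 = 3978 + D
Σ(formed) = 1×287 + 2×357 + 7×408 + 1×374 = 4231
ΔH = Σ(broken) − Σ(formed) = (3978 + D) − (4231) = −253 + D
Setting this equal to −62 kJ gives D = 191 kJ/mol.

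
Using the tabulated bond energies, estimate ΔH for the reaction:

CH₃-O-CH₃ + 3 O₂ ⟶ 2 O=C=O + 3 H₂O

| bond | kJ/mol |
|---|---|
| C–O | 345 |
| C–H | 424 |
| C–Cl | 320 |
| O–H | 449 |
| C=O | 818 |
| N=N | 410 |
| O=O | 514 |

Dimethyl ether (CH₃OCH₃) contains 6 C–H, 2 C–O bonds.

ΔH ≈ −1190 kJ

Bonds broken (reactants):
  C–H: 6 × 424 = 2544
  C–O: 2 × 345 = 690
  O=O: 3 × 514 = 1542
  Σ(broken) = 4776 kJ
Bonds formed (products):
  C=O: 4 × 818 = 3272
  O–H: 6 × 449 = 2694
  Σ(formed) = 5966 kJ
ΔH = Σ(broken) − Σ(formed) = 4776 − 5966 = −1190 kJ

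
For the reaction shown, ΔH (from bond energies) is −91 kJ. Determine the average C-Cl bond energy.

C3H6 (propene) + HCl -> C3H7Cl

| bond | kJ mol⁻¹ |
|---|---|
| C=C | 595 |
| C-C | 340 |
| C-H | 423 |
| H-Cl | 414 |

D(C-Cl) ≈ 337 kJ/mol

Let D be the C-Cl bond energy.
Σ(broken) = 1×340 + 6×423 + 1×595 + 1×414 = 3887
Σ(formed) = 2×340 + 1×D + 7×423 = 3641 + D
ΔH = Σ(broken) − Σ(formed) = (3887) − (3641 + D) = +246 − D
Setting this equal to −91 kJ gives D = 337 kJ/mol.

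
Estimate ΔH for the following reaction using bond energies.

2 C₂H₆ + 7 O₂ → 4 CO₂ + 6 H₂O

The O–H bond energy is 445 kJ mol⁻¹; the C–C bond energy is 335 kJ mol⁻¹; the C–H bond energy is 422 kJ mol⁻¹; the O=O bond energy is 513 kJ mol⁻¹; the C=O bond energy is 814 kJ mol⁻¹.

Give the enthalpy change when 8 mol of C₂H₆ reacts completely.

Bonds broken (reactants):
  C–C: 2 × 335 = 670
  C–H: 12 × 422 = 5064
  O=O: 7 × 513 = 3591
  Σ(broken) = 9325 kJ
Bonds formed (products):
  C=O: 8 × 814 = 6512
  O–H: 12 × 445 = 5340
  Σ(formed) = 11852 kJ
ΔH = Σ(broken) − Σ(formed) = 9325 − 11852 = −2527 kJ
For 4× the reaction as written: 4 × (−2527) = −10108 kJ

ΔH = −10108 kJ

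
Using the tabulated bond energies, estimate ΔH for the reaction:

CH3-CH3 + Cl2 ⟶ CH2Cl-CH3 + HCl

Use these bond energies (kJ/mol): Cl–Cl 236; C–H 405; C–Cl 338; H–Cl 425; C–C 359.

ΔH ≈ −122 kJ

Bonds broken (reactants):
  C–C: 1 × 359 = 359
  C–H: 6 × 405 = 2430
  Cl–Cl: 1 × 236 = 236
  Σ(broken) = 3025 kJ
Bonds formed (products):
  C–C: 1 × 359 = 359
  C–Cl: 1 × 338 = 338
  C–H: 5 × 405 = 2025
  H–Cl: 1 × 425 = 425
  Σ(formed) = 3147 kJ
ΔH = Σ(broken) − Σ(formed) = 3025 − 3147 = −122 kJ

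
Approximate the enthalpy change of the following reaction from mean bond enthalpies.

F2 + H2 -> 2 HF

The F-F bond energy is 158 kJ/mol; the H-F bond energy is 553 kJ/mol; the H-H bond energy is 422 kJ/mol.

ΔH ≈ −526 kJ

Bonds broken (reactants):
  F-F: 1 × 158 = 158
  H-H: 1 × 422 = 422
  Σ(broken) = 580 kJ
Bonds formed (products):
  H-F: 2 × 553 = 1106
  Σ(formed) = 1106 kJ
ΔH = Σ(broken) − Σ(formed) = 580 − 1106 = −526 kJ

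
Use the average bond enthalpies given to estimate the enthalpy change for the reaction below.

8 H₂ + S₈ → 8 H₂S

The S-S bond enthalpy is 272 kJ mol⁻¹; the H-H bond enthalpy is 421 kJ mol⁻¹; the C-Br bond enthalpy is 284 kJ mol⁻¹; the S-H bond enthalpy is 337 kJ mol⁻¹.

Bonds broken (reactants):
  H-H: 8 × 421 = 3368
  S-S: 8 × 272 = 2176
  Σ(broken) = 5544 kJ
Bonds formed (products):
  S-H: 16 × 337 = 5392
  Σ(formed) = 5392 kJ
ΔH = Σ(broken) − Σ(formed) = 5544 − 5392 = +152 kJ

ΔH ≈ +152 kJ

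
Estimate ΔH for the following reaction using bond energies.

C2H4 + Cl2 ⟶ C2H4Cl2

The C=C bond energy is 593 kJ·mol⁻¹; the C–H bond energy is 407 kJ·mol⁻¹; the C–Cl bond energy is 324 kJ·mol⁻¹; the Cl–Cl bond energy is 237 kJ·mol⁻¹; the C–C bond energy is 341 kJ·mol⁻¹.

ΔH ≈ −159 kJ

Bonds broken (reactants):
  C–H: 4 × 407 = 1628
  C=C: 1 × 593 = 593
  Cl–Cl: 1 × 237 = 237
  Σ(broken) = 2458 kJ
Bonds formed (products):
  C–C: 1 × 341 = 341
  C–Cl: 2 × 324 = 648
  C–H: 4 × 407 = 1628
  Σ(formed) = 2617 kJ
ΔH = Σ(broken) − Σ(formed) = 2458 − 2617 = −159 kJ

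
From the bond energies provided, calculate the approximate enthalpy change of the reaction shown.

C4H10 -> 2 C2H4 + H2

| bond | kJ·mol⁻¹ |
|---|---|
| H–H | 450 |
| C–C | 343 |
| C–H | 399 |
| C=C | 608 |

Bonds broken (reactants):
  C–C: 3 × 343 = 1029
  C–H: 10 × 399 = 3990
  Σ(broken) = 5019 kJ
Bonds formed (products):
  C–H: 8 × 399 = 3192
  C=C: 2 × 608 = 1216
  H–H: 1 × 450 = 450
  Σ(formed) = 4858 kJ
ΔH = Σ(broken) − Σ(formed) = 5019 − 4858 = +161 kJ

ΔH ≈ +161 kJ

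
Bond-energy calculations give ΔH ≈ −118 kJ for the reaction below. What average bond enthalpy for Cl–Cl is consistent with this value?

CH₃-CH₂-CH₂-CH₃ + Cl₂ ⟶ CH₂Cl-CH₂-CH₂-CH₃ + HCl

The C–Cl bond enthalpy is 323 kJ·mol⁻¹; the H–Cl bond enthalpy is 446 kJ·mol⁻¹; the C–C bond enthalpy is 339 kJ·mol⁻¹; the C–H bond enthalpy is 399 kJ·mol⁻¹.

Let D be the Cl–Cl bond energy.
Σ(broken) = 3×339 + 10×399 + 1×D = 5007 + D
Σ(formed) = 3×339 + 1×323 + 9×399 + 1×446 = 5377
ΔH = Σ(broken) − Σ(formed) = (5007 + D) − (5377) = −370 + D
Setting this equal to −118 kJ gives D = 252 kJ/mol.

D(Cl–Cl) ≈ 252 kJ/mol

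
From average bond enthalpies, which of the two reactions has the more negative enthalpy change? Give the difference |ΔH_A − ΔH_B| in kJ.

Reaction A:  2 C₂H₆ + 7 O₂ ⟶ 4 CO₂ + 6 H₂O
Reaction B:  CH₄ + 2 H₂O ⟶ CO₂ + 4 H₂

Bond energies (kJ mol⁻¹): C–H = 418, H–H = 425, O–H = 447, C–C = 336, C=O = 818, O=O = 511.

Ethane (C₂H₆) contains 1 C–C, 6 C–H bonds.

Reaction A, by 2767 kJ

Reaction A:
  Bonds broken (reactants):
    C–C: 2 × 336 = 672
    C–H: 12 × 418 = 5016
    O=O: 7 × 511 = 3577
    Σ(broken) = 9265 kJ
  Bonds formed (products):
    C=O: 8 × 818 = 6544
    O–H: 12 × 447 = 5364
    Σ(formed) = 11908 kJ
  ΔH_A = 9265 − 11908 = −2643 kJ
Reaction B:
  Bonds broken (reactants):
    C–H: 4 × 418 = 1672
    O–H: 4 × 447 = 1788
    Σ(broken) = 3460 kJ
  Bonds formed (products):
    C=O: 2 × 818 = 1636
    H–H: 4 × 425 = 1700
    Σ(formed) = 3336 kJ
  ΔH_B = 3460 − 3336 = +124 kJ
ΔH_A − ΔH_B = −2767 kJ, so reaction A has the more negative ΔH; |ΔH_A − ΔH_B| = 2767 kJ.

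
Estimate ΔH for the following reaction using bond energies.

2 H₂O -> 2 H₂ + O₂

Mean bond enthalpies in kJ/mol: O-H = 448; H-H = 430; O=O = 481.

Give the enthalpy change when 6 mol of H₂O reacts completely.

Bonds broken (reactants):
  O-H: 4 × 448 = 1792
  Σ(broken) = 1792 kJ
Bonds formed (products):
  H-H: 2 × 430 = 860
  O=O: 1 × 481 = 481
  Σ(formed) = 1341 kJ
ΔH = Σ(broken) − Σ(formed) = 1792 − 1341 = +451 kJ
For 3× the reaction as written: 3 × (+451) = +1353 kJ

ΔH = +1353 kJ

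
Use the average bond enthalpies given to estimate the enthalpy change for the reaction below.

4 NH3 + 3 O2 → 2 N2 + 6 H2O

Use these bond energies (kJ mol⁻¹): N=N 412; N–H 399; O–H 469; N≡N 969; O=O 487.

ΔH ≈ −1317 kJ

Bonds broken (reactants):
  N–H: 12 × 399 = 4788
  O=O: 3 × 487 = 1461
  Σ(broken) = 6249 kJ
Bonds formed (products):
  N≡N: 2 × 969 = 1938
  O–H: 12 × 469 = 5628
  Σ(formed) = 7566 kJ
ΔH = Σ(broken) − Σ(formed) = 6249 − 7566 = −1317 kJ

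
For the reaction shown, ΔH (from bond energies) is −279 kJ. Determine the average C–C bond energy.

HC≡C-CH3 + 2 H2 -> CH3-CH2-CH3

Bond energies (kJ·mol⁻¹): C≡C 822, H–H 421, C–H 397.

D(C–C) ≈ 355 kJ/mol

Let D be the C–C bond energy.
Σ(broken) = 1×822 + 1×D + 4×397 + 2×421 = 3252 + D
Σ(formed) = 2×D + 8×397 = 3176 + 2D
ΔH = Σ(broken) − Σ(formed) = (3252 + D) − (3176 + 2D) = +76 − D
Setting this equal to −279 kJ gives D = 355 kJ/mol.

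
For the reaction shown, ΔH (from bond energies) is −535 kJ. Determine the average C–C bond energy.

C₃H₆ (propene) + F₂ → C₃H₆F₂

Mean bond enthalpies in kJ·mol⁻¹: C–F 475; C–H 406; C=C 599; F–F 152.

Let D be the C–C bond energy.
Σ(broken) = 1×D + 6×406 + 1×599 + 1×152 = 3187 + D
Σ(formed) = 2×D + 2×475 + 6×406 = 3386 + 2D
ΔH = Σ(broken) − Σ(formed) = (3187 + D) − (3386 + 2D) = −199 − D
Setting this equal to −535 kJ gives D = 336 kJ/mol.

D(C–C) ≈ 336 kJ/mol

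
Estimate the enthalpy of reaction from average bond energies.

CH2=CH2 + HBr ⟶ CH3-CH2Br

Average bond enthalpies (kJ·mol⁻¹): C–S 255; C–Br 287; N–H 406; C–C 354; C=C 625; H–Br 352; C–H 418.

ΔH ≈ −82 kJ

Bonds broken (reactants):
  C–H: 4 × 418 = 1672
  C=C: 1 × 625 = 625
  H–Br: 1 × 352 = 352
  Σ(broken) = 2649 kJ
Bonds formed (products):
  C–Br: 1 × 287 = 287
  C–C: 1 × 354 = 354
  C–H: 5 × 418 = 2090
  Σ(formed) = 2731 kJ
ΔH = Σ(broken) − Σ(formed) = 2649 − 2731 = −82 kJ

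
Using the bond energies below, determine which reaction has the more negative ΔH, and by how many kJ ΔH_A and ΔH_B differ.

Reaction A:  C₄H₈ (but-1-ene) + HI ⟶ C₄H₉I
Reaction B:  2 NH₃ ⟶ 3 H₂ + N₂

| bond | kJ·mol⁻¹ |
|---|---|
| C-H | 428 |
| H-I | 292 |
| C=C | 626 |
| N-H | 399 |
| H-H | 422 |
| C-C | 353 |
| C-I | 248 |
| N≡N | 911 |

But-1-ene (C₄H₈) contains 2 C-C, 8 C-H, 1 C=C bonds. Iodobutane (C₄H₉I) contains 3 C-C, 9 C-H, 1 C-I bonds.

Reaction A:
  Bonds broken (reactants):
    C-C: 2 × 353 = 706
    C-H: 8 × 428 = 3424
    C=C: 1 × 626 = 626
    H-I: 1 × 292 = 292
    Σ(broken) = 5048 kJ
  Bonds formed (products):
    C-C: 3 × 353 = 1059
    C-H: 9 × 428 = 3852
    C-I: 1 × 248 = 248
    Σ(formed) = 5159 kJ
  ΔH_A = 5048 − 5159 = −111 kJ
Reaction B:
  Bonds broken (reactants):
    N-H: 6 × 399 = 2394
    Σ(broken) = 2394 kJ
  Bonds formed (products):
    H-H: 3 × 422 = 1266
    N≡N: 1 × 911 = 911
    Σ(formed) = 2177 kJ
  ΔH_B = 2394 − 2177 = +217 kJ
ΔH_A − ΔH_B = −328 kJ, so reaction A has the more negative ΔH; |ΔH_A − ΔH_B| = 328 kJ.

Reaction A, by 328 kJ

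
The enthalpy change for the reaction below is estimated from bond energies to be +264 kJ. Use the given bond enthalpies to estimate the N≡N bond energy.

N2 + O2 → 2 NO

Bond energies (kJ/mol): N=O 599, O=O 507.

Let D be the N≡N bond energy.
Σ(broken) = 1×D + 1×507 = 507 + D
Σ(formed) = 2×599 = 1198
ΔH = Σ(broken) − Σ(formed) = (507 + D) − (1198) = −691 + D
Setting this equal to +264 kJ gives D = 955 kJ/mol.

D(N≡N) ≈ 955 kJ/mol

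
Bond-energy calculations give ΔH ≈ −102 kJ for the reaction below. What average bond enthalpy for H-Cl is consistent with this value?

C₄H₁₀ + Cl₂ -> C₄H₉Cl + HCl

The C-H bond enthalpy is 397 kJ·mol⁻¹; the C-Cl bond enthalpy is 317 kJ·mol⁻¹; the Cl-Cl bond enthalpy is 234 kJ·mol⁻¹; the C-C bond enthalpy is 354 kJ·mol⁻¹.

Let D be the H-Cl bond energy.
Σ(broken) = 3×354 + 10×397 + 1×234 = 5266
Σ(formed) = 3×354 + 1×317 + 9×397 + 1×D = 4952 + D
ΔH = Σ(broken) − Σ(formed) = (5266) − (4952 + D) = +314 − D
Setting this equal to −102 kJ gives D = 416 kJ/mol.

D(H-Cl) ≈ 416 kJ/mol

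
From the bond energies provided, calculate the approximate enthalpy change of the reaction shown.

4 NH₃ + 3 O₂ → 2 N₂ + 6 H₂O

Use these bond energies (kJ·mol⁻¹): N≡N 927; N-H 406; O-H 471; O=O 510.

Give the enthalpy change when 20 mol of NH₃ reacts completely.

Bonds broken (reactants):
  N-H: 12 × 406 = 4872
  O=O: 3 × 510 = 1530
  Σ(broken) = 6402 kJ
Bonds formed (products):
  N≡N: 2 × 927 = 1854
  O-H: 12 × 471 = 5652
  Σ(formed) = 7506 kJ
ΔH = Σ(broken) − Σ(formed) = 6402 − 7506 = −1104 kJ
For 5× the reaction as written: 5 × (−1104) = −5520 kJ

ΔH = −5520 kJ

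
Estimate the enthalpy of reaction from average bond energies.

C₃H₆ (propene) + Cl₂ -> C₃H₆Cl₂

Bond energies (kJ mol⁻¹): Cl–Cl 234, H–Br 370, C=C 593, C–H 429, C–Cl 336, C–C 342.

ΔH ≈ −187 kJ

Bonds broken (reactants):
  C–C: 1 × 342 = 342
  C–H: 6 × 429 = 2574
  C=C: 1 × 593 = 593
  Cl–Cl: 1 × 234 = 234
  Σ(broken) = 3743 kJ
Bonds formed (products):
  C–C: 2 × 342 = 684
  C–Cl: 2 × 336 = 672
  C–H: 6 × 429 = 2574
  Σ(formed) = 3930 kJ
ΔH = Σ(broken) − Σ(formed) = 3743 − 3930 = −187 kJ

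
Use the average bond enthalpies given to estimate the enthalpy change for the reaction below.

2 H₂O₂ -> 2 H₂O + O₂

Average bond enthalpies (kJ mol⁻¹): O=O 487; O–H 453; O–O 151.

ΔH ≈ −185 kJ

Bonds broken (reactants):
  O–H: 4 × 453 = 1812
  O–O: 2 × 151 = 302
  Σ(broken) = 2114 kJ
Bonds formed (products):
  O–H: 4 × 453 = 1812
  O=O: 1 × 487 = 487
  Σ(formed) = 2299 kJ
ΔH = Σ(broken) − Σ(formed) = 2114 − 2299 = −185 kJ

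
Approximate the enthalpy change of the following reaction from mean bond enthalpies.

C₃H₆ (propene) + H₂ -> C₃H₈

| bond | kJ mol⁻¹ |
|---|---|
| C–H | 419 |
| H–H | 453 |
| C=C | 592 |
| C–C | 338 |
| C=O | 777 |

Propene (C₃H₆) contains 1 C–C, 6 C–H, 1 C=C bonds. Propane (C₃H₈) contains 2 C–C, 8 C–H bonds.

ΔH ≈ −131 kJ

Bonds broken (reactants):
  C–C: 1 × 338 = 338
  C–H: 6 × 419 = 2514
  C=C: 1 × 592 = 592
  H–H: 1 × 453 = 453
  Σ(broken) = 3897 kJ
Bonds formed (products):
  C–C: 2 × 338 = 676
  C–H: 8 × 419 = 3352
  Σ(formed) = 4028 kJ
ΔH = Σ(broken) − Σ(formed) = 3897 − 4028 = −131 kJ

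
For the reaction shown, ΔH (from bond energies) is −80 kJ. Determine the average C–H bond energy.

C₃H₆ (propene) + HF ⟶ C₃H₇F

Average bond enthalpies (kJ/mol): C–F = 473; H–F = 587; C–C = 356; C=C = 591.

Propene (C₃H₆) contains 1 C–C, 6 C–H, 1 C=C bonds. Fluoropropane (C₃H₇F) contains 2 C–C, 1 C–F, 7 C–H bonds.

D(C–H) ≈ 429 kJ/mol

Let D be the C–H bond energy.
Σ(broken) = 1×356 + 6×D + 1×591 + 1×587 = 1534 + 6D
Σ(formed) = 2×356 + 1×473 + 7×D = 1185 + 7D
ΔH = Σ(broken) − Σ(formed) = (1534 + 6D) − (1185 + 7D) = +349 − D
Setting this equal to −80 kJ gives D = 429 kJ/mol.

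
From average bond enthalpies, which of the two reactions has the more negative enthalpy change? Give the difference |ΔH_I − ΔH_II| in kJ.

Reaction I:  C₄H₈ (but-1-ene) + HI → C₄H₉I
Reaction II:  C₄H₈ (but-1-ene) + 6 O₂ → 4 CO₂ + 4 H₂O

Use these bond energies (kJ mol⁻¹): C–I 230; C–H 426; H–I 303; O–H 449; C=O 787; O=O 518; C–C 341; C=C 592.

Reaction I:
  Bonds broken (reactants):
    C–C: 2 × 341 = 682
    C–H: 8 × 426 = 3408
    C=C: 1 × 592 = 592
    H–I: 1 × 303 = 303
    Σ(broken) = 4985 kJ
  Bonds formed (products):
    C–C: 3 × 341 = 1023
    C–H: 9 × 426 = 3834
    C–I: 1 × 230 = 230
    Σ(formed) = 5087 kJ
  ΔH_I = 4985 − 5087 = −102 kJ
Reaction II:
  Bonds broken (reactants):
    C–C: 2 × 341 = 682
    C–H: 8 × 426 = 3408
    C=C: 1 × 592 = 592
    O=O: 6 × 518 = 3108
    Σ(broken) = 7790 kJ
  Bonds formed (products):
    C=O: 8 × 787 = 6296
    O–H: 8 × 449 = 3592
    Σ(formed) = 9888 kJ
  ΔH_II = 7790 − 9888 = −2098 kJ
ΔH_I − ΔH_II = +1996 kJ, so reaction II has the more negative ΔH; |ΔH_I − ΔH_II| = 1996 kJ.

Reaction II, by 1996 kJ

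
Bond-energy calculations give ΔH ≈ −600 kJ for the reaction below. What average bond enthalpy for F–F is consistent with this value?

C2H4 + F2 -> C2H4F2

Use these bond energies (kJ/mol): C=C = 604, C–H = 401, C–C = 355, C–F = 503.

Let D be the F–F bond energy.
Σ(broken) = 4×401 + 1×604 + 1×D = 2208 + D
Σ(formed) = 1×355 + 2×503 + 4×401 = 2965
ΔH = Σ(broken) − Σ(formed) = (2208 + D) − (2965) = −757 + D
Setting this equal to −600 kJ gives D = 157 kJ/mol.

D(F–F) ≈ 157 kJ/mol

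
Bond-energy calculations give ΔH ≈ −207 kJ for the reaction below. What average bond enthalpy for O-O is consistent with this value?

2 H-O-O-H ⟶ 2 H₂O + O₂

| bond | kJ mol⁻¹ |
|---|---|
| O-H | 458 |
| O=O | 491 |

D(O-O) ≈ 142 kJ/mol

Let D be the O-O bond energy.
Σ(broken) = 4×458 + 2×D = 1832 + 2D
Σ(formed) = 4×458 + 1×491 = 2323
ΔH = Σ(broken) − Σ(formed) = (1832 + 2D) − (2323) = −491 + 2D
Setting this equal to −207 kJ gives 2D = 284, so D = 142 kJ/mol.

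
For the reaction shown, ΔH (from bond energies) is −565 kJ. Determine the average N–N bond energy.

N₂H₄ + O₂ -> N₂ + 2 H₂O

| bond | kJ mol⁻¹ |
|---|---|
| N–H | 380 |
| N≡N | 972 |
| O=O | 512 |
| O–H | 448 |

D(N–N) ≈ 167 kJ/mol

Let D be the N–N bond energy.
Σ(broken) = 4×380 + 1×D + 1×512 = 2032 + D
Σ(formed) = 1×972 + 4×448 = 2764
ΔH = Σ(broken) − Σ(formed) = (2032 + D) − (2764) = −732 + D
Setting this equal to −565 kJ gives D = 167 kJ/mol.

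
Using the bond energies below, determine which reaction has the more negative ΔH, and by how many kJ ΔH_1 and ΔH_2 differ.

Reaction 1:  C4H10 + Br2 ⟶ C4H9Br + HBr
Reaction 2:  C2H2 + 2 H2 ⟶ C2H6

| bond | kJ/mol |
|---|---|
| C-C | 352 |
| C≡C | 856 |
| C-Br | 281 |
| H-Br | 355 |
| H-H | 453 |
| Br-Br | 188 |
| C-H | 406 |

Reaction 1:
  Bonds broken (reactants):
    Br-Br: 1 × 188 = 188
    C-C: 3 × 352 = 1056
    C-H: 10 × 406 = 4060
    Σ(broken) = 5304 kJ
  Bonds formed (products):
    C-Br: 1 × 281 = 281
    C-C: 3 × 352 = 1056
    C-H: 9 × 406 = 3654
    H-Br: 1 × 355 = 355
    Σ(formed) = 5346 kJ
  ΔH_1 = 5304 − 5346 = −42 kJ
Reaction 2:
  Bonds broken (reactants):
    C≡C: 1 × 856 = 856
    C-H: 2 × 406 = 812
    H-H: 2 × 453 = 906
    Σ(broken) = 2574 kJ
  Bonds formed (products):
    C-C: 1 × 352 = 352
    C-H: 6 × 406 = 2436
    Σ(formed) = 2788 kJ
  ΔH_2 = 2574 − 2788 = −214 kJ
ΔH_1 − ΔH_2 = +172 kJ, so reaction 2 has the more negative ΔH; |ΔH_1 − ΔH_2| = 172 kJ.

Reaction 2, by 172 kJ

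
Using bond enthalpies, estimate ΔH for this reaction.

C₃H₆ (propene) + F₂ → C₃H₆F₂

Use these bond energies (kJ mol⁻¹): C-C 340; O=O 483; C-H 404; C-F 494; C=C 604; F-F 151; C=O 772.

ΔH ≈ −573 kJ

Bonds broken (reactants):
  C-C: 1 × 340 = 340
  C-H: 6 × 404 = 2424
  C=C: 1 × 604 = 604
  F-F: 1 × 151 = 151
  Σ(broken) = 3519 kJ
Bonds formed (products):
  C-C: 2 × 340 = 680
  C-F: 2 × 494 = 988
  C-H: 6 × 404 = 2424
  Σ(formed) = 4092 kJ
ΔH = Σ(broken) − Σ(formed) = 3519 − 4092 = −573 kJ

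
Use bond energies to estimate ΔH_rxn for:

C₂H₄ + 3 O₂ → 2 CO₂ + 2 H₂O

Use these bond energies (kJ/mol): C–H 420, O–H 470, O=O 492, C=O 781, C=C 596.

ΔH ≈ −1252 kJ

Bonds broken (reactants):
  C–H: 4 × 420 = 1680
  C=C: 1 × 596 = 596
  O=O: 3 × 492 = 1476
  Σ(broken) = 3752 kJ
Bonds formed (products):
  C=O: 4 × 781 = 3124
  O–H: 4 × 470 = 1880
  Σ(formed) = 5004 kJ
ΔH = Σ(broken) − Σ(formed) = 3752 − 5004 = −1252 kJ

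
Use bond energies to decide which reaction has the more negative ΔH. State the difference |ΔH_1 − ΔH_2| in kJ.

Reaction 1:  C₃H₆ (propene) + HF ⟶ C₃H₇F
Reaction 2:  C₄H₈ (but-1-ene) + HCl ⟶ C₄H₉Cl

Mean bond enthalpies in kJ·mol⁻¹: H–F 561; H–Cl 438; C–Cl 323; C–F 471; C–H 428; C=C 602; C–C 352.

Reaction 1:
  Bonds broken (reactants):
    C–C: 1 × 352 = 352
    C–H: 6 × 428 = 2568
    C=C: 1 × 602 = 602
    H–F: 1 × 561 = 561
    Σ(broken) = 4083 kJ
  Bonds formed (products):
    C–C: 2 × 352 = 704
    C–F: 1 × 471 = 471
    C–H: 7 × 428 = 2996
    Σ(formed) = 4171 kJ
  ΔH_1 = 4083 − 4171 = −88 kJ
Reaction 2:
  Bonds broken (reactants):
    C–C: 2 × 352 = 704
    C–H: 8 × 428 = 3424
    C=C: 1 × 602 = 602
    H–Cl: 1 × 438 = 438
    Σ(broken) = 5168 kJ
  Bonds formed (products):
    C–C: 3 × 352 = 1056
    C–Cl: 1 × 323 = 323
    C–H: 9 × 428 = 3852
    Σ(formed) = 5231 kJ
  ΔH_2 = 5168 − 5231 = −63 kJ
ΔH_1 − ΔH_2 = −25 kJ, so reaction 1 has the more negative ΔH; |ΔH_1 − ΔH_2| = 25 kJ.

Reaction 1, by 25 kJ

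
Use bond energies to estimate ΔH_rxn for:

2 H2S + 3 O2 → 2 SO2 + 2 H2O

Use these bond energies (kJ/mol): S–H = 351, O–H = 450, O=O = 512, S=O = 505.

ΔH ≈ −880 kJ

Bonds broken (reactants):
  O=O: 3 × 512 = 1536
  S–H: 4 × 351 = 1404
  Σ(broken) = 2940 kJ
Bonds formed (products):
  O–H: 4 × 450 = 1800
  S=O: 4 × 505 = 2020
  Σ(formed) = 3820 kJ
ΔH = Σ(broken) − Σ(formed) = 2940 − 3820 = −880 kJ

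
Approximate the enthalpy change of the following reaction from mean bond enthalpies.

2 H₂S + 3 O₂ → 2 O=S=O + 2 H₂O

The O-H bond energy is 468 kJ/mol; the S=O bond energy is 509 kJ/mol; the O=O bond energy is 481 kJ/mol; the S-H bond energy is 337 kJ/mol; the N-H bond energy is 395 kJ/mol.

Bonds broken (reactants):
  O=O: 3 × 481 = 1443
  S-H: 4 × 337 = 1348
  Σ(broken) = 2791 kJ
Bonds formed (products):
  O-H: 4 × 468 = 1872
  S=O: 4 × 509 = 2036
  Σ(formed) = 3908 kJ
ΔH = Σ(broken) − Σ(formed) = 2791 − 3908 = −1117 kJ

ΔH ≈ −1117 kJ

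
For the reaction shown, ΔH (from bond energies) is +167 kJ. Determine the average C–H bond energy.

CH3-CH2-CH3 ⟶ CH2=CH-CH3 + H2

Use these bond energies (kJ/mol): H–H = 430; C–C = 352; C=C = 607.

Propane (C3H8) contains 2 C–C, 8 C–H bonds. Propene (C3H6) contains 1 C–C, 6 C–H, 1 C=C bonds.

Let D be the C–H bond energy.
Σ(broken) = 2×352 + 8×D = 704 + 8D
Σ(formed) = 1×352 + 6×D + 1×607 + 1×430 = 1389 + 6D
ΔH = Σ(broken) − Σ(formed) = (704 + 8D) − (1389 + 6D) = −685 + 2D
Setting this equal to +167 kJ gives 2D = 852, so D = 426 kJ/mol.

D(C–H) ≈ 426 kJ/mol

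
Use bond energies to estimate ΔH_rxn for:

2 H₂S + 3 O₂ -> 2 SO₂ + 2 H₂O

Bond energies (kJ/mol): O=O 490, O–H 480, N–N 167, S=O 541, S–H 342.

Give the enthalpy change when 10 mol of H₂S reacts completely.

ΔH = −6230 kJ

Bonds broken (reactants):
  O=O: 3 × 490 = 1470
  S–H: 4 × 342 = 1368
  Σ(broken) = 2838 kJ
Bonds formed (products):
  O–H: 4 × 480 = 1920
  S=O: 4 × 541 = 2164
  Σ(formed) = 4084 kJ
ΔH = Σ(broken) − Σ(formed) = 2838 − 4084 = −1246 kJ
For 5× the reaction as written: 5 × (−1246) = −6230 kJ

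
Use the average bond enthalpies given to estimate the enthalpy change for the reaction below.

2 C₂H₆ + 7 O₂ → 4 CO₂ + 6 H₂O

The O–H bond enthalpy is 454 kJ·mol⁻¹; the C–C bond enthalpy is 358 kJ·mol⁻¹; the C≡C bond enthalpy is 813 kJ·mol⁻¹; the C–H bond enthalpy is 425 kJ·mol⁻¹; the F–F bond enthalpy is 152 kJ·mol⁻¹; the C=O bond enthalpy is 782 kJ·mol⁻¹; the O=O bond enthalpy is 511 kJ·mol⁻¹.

ΔH ≈ −2311 kJ

Bonds broken (reactants):
  C–C: 2 × 358 = 716
  C–H: 12 × 425 = 5100
  O=O: 7 × 511 = 3577
  Σ(broken) = 9393 kJ
Bonds formed (products):
  C=O: 8 × 782 = 6256
  O–H: 12 × 454 = 5448
  Σ(formed) = 11704 kJ
ΔH = Σ(broken) − Σ(formed) = 9393 − 11704 = −2311 kJ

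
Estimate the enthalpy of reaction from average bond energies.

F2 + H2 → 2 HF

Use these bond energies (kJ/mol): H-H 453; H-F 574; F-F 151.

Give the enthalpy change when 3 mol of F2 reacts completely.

ΔH = −1632 kJ

Bonds broken (reactants):
  F-F: 1 × 151 = 151
  H-H: 1 × 453 = 453
  Σ(broken) = 604 kJ
Bonds formed (products):
  H-F: 2 × 574 = 1148
  Σ(formed) = 1148 kJ
ΔH = Σ(broken) − Σ(formed) = 604 − 1148 = −544 kJ
For 3× the reaction as written: 3 × (−544) = −1632 kJ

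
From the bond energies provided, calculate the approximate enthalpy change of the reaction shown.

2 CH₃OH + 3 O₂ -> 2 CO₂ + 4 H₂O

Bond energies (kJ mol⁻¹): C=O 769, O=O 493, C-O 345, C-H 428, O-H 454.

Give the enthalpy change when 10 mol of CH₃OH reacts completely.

ΔH = −5315 kJ

Bonds broken (reactants):
  C-H: 6 × 428 = 2568
  C-O: 2 × 345 = 690
  O-H: 2 × 454 = 908
  O=O: 3 × 493 = 1479
  Σ(broken) = 5645 kJ
Bonds formed (products):
  C=O: 4 × 769 = 3076
  O-H: 8 × 454 = 3632
  Σ(formed) = 6708 kJ
ΔH = Σ(broken) − Σ(formed) = 5645 − 6708 = −1063 kJ
For 5× the reaction as written: 5 × (−1063) = −5315 kJ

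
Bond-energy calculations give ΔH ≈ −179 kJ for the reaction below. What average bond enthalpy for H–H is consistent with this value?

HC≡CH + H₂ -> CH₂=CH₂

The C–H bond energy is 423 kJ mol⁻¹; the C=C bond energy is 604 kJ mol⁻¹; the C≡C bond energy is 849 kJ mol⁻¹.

D(H–H) ≈ 422 kJ/mol

Let D be the H–H bond energy.
Σ(broken) = 1×849 + 2×423 + 1×D = 1695 + D
Σ(formed) = 4×423 + 1×604 = 2296
ΔH = Σ(broken) − Σ(formed) = (1695 + D) − (2296) = −601 + D
Setting this equal to −179 kJ gives D = 422 kJ/mol.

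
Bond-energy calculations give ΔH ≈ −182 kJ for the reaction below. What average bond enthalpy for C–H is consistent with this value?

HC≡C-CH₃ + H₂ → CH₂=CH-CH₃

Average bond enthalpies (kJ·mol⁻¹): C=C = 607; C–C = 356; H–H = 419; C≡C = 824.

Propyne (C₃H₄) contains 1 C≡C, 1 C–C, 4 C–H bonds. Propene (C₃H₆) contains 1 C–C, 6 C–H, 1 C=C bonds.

Let D be the C–H bond energy.
Σ(broken) = 1×824 + 1×356 + 4×D + 1×419 = 1599 + 4D
Σ(formed) = 1×356 + 6×D + 1×607 = 963 + 6D
ΔH = Σ(broken) − Σ(formed) = (1599 + 4D) − (963 + 6D) = +636 − 2D
Setting this equal to −182 kJ gives 2D = 818, so D = 409 kJ/mol.

D(C–H) ≈ 409 kJ/mol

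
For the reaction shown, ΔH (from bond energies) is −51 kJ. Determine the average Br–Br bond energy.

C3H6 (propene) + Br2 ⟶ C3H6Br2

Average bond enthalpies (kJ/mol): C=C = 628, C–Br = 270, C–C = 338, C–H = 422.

Let D be the Br–Br bond energy.
Σ(broken) = 1×D + 1×338 + 6×422 + 1×628 = 3498 + D
Σ(formed) = 2×270 + 2×338 + 6×422 = 3748
ΔH = Σ(broken) − Σ(formed) = (3498 + D) − (3748) = −250 + D
Setting this equal to −51 kJ gives D = 199 kJ/mol.

D(Br–Br) ≈ 199 kJ/mol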